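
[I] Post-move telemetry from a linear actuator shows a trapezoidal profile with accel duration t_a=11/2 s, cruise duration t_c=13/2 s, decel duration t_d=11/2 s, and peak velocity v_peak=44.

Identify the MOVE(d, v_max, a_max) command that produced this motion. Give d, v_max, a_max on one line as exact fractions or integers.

d=528 v_max=44 a_max=8

a_max = 44/(11/2) = 8
d_a = ½·44·11/2 = 121; d_c = 44·13/2 = 286
d = 2·121 + 286 = 528
t_c = 13/2 > 0 → v_max = v_peak = 44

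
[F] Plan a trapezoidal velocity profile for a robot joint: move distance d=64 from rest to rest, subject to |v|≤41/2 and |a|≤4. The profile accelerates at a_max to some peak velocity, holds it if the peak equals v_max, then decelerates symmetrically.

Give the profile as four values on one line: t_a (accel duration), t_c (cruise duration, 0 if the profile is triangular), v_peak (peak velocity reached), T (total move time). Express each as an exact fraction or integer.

vₘ²/aₘ = (41/2)²/4 = 1681/16
64 < 1681/16 → triangular
v_peak = √(64·4) = √256 = 16
t_a = 16/4 = 4; t_c = 0
T = 2·4 = 8

t_a=4 t_c=0 v_peak=16 T=8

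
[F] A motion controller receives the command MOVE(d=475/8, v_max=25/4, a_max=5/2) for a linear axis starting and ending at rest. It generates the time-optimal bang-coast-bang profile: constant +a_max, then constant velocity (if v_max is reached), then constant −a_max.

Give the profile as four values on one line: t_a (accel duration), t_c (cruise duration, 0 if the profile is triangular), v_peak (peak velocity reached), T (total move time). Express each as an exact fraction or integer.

t_a=5/2 t_c=7 v_peak=25/4 T=12

v_max²/a_max = (25/4)²/(5/2) = 125/8
475/8 ≥ 125/8 so v_max reached
t_a = (25/4)/(5/2) = 5/2; v_peak = 25/4
d_cruise = 475/8 − 125/8 = 175/4; t_c = (175/4)/(25/4) = 7
T = 2·5/2 + 7 = 12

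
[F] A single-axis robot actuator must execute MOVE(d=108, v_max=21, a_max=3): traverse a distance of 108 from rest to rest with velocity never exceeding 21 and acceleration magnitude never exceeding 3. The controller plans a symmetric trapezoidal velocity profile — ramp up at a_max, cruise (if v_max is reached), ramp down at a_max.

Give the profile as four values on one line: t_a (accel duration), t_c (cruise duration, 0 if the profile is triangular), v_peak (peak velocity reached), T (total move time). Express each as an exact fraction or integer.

t_a=6 t_c=0 v_peak=18 T=12

(v_max)²/a_max = 21²/3 = 147
108 < 147 ⇒ no cruise
v_peak = √(108·3) = √324 = 18
t_a = 18/3 = 6; t_c = 0
T = 2·6 = 12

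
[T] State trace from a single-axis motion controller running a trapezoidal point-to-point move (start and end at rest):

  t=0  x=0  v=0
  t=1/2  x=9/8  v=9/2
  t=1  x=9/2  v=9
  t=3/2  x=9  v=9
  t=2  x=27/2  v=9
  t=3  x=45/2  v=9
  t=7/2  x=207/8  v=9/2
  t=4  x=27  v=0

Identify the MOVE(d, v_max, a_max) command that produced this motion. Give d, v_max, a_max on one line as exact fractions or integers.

final state: t=4, x=27, v=0 → d = 27
a_max = (9/2−0)/(1/2−0) = 9
max v = 9 over t∈[1,3] → v_max = 9
check: 9·(1+2) = 27 ✓

d=27 v_max=9 a_max=9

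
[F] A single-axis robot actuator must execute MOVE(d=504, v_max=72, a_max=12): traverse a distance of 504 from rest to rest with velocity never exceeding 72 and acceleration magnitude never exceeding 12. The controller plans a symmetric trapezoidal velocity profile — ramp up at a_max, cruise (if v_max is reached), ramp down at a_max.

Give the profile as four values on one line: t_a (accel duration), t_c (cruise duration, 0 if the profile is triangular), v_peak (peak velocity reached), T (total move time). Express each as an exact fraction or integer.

vₘ²/aₘ = 72²/12 = 432
504 ≥ 432 so v_max reached
t_a = 72/12 = 6; v_peak = 72
d_cruise = 504 − 432 = 72; t_c = 72/72 = 1
T = 2·6 + 1 = 13

t_a=6 t_c=1 v_peak=72 T=13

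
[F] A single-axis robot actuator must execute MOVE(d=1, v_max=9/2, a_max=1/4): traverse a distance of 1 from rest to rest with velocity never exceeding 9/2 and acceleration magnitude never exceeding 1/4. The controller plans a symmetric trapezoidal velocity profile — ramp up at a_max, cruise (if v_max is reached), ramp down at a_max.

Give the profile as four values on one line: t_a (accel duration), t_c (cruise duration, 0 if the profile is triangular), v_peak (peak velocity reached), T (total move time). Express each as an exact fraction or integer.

v_max²/a_max = (9/2)²/(1/4) = 81
1 < 81 so t_c = 0
v_peak = √(1·1/4) = √(1/4) = 1/2
t_a = (1/2)/(1/4) = 2; t_c = 0
T = 2·2 = 4

t_a=2 t_c=0 v_peak=1/2 T=4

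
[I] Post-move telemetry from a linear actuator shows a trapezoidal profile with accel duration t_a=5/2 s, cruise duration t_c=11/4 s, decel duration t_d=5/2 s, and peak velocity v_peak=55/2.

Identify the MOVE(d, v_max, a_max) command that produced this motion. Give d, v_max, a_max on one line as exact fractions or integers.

d=1155/8 v_max=55/2 a_max=11

a_max = (55/2)/(5/2) = 11
d_a = ½·55/2·5/2 = 275/8; d_c = 55/2·11/4 = 605/8
d = 2·275/8 + 605/8 = 1155/8
t_c = 11/4 > 0 → v_max = v_peak = 55/2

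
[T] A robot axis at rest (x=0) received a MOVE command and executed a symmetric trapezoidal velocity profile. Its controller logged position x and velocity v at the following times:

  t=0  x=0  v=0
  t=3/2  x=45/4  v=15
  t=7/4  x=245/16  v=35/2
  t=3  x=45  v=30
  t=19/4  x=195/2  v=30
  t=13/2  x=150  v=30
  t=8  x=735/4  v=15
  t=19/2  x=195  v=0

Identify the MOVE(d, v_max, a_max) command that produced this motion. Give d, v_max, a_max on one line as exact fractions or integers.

final state: t=19/2, x=195, v=0 → d = 195
a_max = (15−0)/(3/2−0) = 10
max v = 30 over t∈[3,13/2] → v_max = 30
check: 30·(3+7/2) = 195 ✓

d=195 v_max=30 a_max=10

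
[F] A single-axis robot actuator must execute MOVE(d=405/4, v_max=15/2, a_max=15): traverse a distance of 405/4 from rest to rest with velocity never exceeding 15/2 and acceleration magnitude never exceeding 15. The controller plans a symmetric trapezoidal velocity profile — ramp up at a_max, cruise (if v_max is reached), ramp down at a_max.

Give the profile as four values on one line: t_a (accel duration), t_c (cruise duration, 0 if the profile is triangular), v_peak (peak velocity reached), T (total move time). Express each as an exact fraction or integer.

vₘ²/aₘ = (15/2)²/15 = 15/4
405/4 ≥ 15/4 so v_max reached
t_a = (15/2)/15 = 1/2; v_peak = 15/2
d_cruise = 405/4 − 15/4 = 195/2; t_c = (195/2)/(15/2) = 13
T = 2·1/2 + 13 = 14

t_a=1/2 t_c=13 v_peak=15/2 T=14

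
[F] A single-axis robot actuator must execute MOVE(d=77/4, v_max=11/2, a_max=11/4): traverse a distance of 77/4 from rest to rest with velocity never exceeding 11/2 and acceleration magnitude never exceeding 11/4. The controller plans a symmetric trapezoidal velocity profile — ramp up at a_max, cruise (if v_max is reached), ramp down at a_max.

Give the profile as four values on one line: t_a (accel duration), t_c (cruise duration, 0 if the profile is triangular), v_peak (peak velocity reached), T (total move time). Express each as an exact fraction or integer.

t_a=2 t_c=3/2 v_peak=11/2 T=11/2

(v_max)²/a_max = (11/2)²/(11/4) = 11
77/4 ≥ 11 so v_max reached
t_a = (11/2)/(11/4) = 2; v_peak = 11/2
d_cruise = 77/4 − 11 = 33/4; t_c = (33/4)/(11/2) = 3/2
T = 2·2 + 3/2 = 11/2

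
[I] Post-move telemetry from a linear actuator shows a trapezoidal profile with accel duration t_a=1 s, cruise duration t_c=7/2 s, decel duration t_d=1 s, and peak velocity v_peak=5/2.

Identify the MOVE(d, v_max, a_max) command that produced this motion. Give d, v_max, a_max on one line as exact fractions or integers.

a_max = (5/2)/1 = 5/2
d_a = ½·5/2·1 = 5/4; d_c = 5/2·7/2 = 35/4
d = 2·5/4 + 35/4 = 45/4
t_c = 7/2 > 0 → v_max = v_peak = 5/2

d=45/4 v_max=5/2 a_max=5/2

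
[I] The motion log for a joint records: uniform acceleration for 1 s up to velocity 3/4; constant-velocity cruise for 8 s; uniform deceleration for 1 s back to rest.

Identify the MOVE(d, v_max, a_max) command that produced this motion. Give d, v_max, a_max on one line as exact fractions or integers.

a_max = (3/4)/1 = 3/4
d_a = ½·3/4·1 = 3/8; d_c = 3/4·8 = 6
d = 2·3/8 + 6 = 27/4
t_c = 8 > 0 → v_max = v_peak = 3/4

d=27/4 v_max=3/4 a_max=3/4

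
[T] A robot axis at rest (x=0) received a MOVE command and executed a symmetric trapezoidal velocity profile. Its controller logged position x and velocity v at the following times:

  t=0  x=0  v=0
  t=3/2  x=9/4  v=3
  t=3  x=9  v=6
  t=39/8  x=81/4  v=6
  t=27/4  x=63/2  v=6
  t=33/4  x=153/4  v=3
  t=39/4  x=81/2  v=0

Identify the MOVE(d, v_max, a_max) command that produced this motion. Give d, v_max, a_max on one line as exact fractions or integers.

d=81/2 v_max=6 a_max=2

final state: t=39/4, x=81/2, v=0 → d = 81/2
a_max = (3−0)/(3/2−0) = 2
max v = 6 over t∈[3,27/4] → v_max = 6
check: 6·(3+15/4) = 81/2 ✓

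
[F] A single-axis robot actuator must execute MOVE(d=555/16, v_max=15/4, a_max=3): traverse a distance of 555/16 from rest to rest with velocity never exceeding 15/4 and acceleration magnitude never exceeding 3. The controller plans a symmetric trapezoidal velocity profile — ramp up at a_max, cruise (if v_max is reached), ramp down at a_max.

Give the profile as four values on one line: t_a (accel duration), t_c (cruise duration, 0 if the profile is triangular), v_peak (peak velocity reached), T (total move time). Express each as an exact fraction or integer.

(v_max)²/a_max = (15/4)²/3 = 75/16
555/16 ≥ 75/16 → trapezoidal
t_a = (15/4)/3 = 5/4; v_peak = 15/4
d_cruise = 555/16 − 75/16 = 30; t_c = 30/(15/4) = 8
T = 2·5/4 + 8 = 21/2

t_a=5/4 t_c=8 v_peak=15/4 T=21/2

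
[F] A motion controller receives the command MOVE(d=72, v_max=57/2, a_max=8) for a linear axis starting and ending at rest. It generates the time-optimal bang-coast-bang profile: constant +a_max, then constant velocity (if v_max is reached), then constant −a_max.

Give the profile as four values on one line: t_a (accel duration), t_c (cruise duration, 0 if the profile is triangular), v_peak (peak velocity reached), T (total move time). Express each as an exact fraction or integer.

v_max²/a_max = (57/2)²/8 = 3249/32
72 < 3249/32 → triangular
v_peak = √(72·8) = √576 = 24
t_a = 24/8 = 3; t_c = 0
T = 2·3 = 6

t_a=3 t_c=0 v_peak=24 T=6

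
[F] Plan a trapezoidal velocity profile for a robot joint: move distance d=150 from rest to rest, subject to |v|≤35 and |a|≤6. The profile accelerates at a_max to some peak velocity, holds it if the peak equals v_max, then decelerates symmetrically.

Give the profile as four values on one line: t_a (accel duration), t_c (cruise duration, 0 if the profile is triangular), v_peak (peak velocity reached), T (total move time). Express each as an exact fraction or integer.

t_a=5 t_c=0 v_peak=30 T=10

v_max²/a_max = 35²/6 = 1225/6
150 < 1225/6 → triangular
v_peak = √(150·6) = √900 = 30
t_a = 30/6 = 5; t_c = 0
T = 2·5 = 10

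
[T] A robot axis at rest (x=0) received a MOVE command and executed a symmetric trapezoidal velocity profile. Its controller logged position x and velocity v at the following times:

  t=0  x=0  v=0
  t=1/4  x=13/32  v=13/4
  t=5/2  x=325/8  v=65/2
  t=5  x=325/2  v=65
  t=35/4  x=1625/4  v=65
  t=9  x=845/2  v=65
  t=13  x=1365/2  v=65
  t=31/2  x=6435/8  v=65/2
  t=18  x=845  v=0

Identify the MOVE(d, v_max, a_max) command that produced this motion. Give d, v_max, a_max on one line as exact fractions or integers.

final state: t=18, x=845, v=0 → d = 845
a_max = (13/4−0)/(1/4−0) = 13
max v = 65 over t∈[5,13] → v_max = 65
check: 65·(5+8) = 845 ✓

d=845 v_max=65 a_max=13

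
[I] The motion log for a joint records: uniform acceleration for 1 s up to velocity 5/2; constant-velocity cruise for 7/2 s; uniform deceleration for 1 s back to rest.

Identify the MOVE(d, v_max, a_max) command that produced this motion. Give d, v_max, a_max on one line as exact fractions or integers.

d=45/4 v_max=5/2 a_max=5/2

a_max = (5/2)/1 = 5/2
d_a = ½·5/2·1 = 5/4; d_c = 5/2·7/2 = 35/4
d = 2·5/4 + 35/4 = 45/4
t_c = 7/2 > 0 so v_max = 5/2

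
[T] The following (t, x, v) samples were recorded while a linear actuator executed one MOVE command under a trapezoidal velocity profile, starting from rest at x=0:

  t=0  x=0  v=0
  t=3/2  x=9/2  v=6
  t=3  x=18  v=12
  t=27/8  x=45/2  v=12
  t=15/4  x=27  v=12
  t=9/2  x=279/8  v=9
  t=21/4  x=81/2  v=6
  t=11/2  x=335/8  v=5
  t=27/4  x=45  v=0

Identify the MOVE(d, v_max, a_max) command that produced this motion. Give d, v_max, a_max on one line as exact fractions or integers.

d=45 v_max=12 a_max=4

final state: t=27/4, x=45, v=0 → d = 45
a_max = (6−0)/(3/2−0) = 4
max v = 12 over t∈[3,15/4] → v_max = 12
check: 12·(3+3/4) = 45 ✓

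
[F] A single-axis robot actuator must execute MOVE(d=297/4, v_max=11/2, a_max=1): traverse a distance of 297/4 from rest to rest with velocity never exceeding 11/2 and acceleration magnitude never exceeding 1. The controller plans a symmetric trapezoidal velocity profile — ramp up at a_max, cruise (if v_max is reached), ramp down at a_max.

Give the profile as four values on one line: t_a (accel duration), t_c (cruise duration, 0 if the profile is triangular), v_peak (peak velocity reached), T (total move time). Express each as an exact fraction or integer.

t_a=11/2 t_c=8 v_peak=11/2 T=19

v_max²/a_max = (11/2)²/1 = 121/4
297/4 ≥ 121/4 so v_max reached
t_a = (11/2)/1 = 11/2; v_peak = 11/2
d_cruise = 297/4 − 121/4 = 44; t_c = 44/(11/2) = 8
T = 2·11/2 + 8 = 19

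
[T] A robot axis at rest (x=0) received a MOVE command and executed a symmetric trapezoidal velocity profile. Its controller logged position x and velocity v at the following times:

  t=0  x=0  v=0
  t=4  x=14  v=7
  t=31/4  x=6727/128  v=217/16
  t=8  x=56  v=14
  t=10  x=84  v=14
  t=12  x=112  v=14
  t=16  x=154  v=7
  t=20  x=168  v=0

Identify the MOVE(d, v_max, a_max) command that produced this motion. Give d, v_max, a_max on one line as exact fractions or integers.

d=168 v_max=14 a_max=7/4

final state: t=20, x=168, v=0 → d = 168
a_max = (7−0)/(4−0) = 7/4
max v = 14 over t∈[8,12] → v_max = 14
check: 14·(8+4) = 168 ✓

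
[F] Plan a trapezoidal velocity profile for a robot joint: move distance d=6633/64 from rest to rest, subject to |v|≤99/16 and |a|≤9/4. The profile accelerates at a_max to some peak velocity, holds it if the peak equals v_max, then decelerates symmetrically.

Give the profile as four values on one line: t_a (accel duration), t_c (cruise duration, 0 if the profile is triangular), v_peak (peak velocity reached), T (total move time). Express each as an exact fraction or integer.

t_a=11/4 t_c=14 v_peak=99/16 T=39/2

(v_max)²/a_max = (99/16)²/(9/4) = 1089/64
6633/64 ≥ 1089/64 ⇒ cruise phase
t_a = (99/16)/(9/4) = 11/4; v_peak = 99/16
d_cruise = 6633/64 − 1089/64 = 693/8; t_c = (693/8)/(99/16) = 14
T = 2·11/4 + 14 = 39/2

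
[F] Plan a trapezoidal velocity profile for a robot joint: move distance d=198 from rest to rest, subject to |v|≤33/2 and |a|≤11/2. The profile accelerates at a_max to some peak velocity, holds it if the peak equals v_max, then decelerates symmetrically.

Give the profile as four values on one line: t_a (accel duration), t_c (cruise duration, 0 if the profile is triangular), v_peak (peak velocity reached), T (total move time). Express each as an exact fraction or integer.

(v_max)²/a_max = (33/2)²/(11/2) = 99/2
198 ≥ 99/2 so v_max reached
t_a = (33/2)/(11/2) = 3; v_peak = 33/2
d_cruise = 198 − 99/2 = 297/2; t_c = (297/2)/(33/2) = 9
T = 2·3 + 9 = 15

t_a=3 t_c=9 v_peak=33/2 T=15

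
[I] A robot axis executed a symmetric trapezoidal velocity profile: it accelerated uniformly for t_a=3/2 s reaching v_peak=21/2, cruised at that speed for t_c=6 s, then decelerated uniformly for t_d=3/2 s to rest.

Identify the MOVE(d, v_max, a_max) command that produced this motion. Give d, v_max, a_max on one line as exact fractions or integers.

a_max = (21/2)/(3/2) = 7
d_a = ½·21/2·3/2 = 63/8; d_c = 21/2·6 = 63
d = 2·63/8 + 63 = 315/4
t_c = 6 > 0 ⇒ limit active, v_max = 21/2

d=315/4 v_max=21/2 a_max=7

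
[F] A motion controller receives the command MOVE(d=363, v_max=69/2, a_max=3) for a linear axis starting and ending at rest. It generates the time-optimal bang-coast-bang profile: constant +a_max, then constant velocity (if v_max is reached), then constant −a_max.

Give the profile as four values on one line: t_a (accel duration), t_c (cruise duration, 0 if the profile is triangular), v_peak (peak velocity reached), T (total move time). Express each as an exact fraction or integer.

t_a=11 t_c=0 v_peak=33 T=22

vₘ²/aₘ = (69/2)²/3 = 1587/4
363 < 1587/4 ⇒ no cruise
v_peak = √(363·3) = √1089 = 33
t_a = 33/3 = 11; t_c = 0
T = 2·11 = 22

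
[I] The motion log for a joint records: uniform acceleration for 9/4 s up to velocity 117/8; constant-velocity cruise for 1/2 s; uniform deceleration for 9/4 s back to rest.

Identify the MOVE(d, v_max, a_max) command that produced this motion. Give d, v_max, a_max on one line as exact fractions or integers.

d=1287/32 v_max=117/8 a_max=13/2

a_max = (117/8)/(9/4) = 13/2
d_a = ½·117/8·9/4 = 1053/64; d_c = 117/8·1/2 = 117/16
d = 2·1053/64 + 117/16 = 1287/32
t_c = 1/2 > 0 → v_max = v_peak = 117/8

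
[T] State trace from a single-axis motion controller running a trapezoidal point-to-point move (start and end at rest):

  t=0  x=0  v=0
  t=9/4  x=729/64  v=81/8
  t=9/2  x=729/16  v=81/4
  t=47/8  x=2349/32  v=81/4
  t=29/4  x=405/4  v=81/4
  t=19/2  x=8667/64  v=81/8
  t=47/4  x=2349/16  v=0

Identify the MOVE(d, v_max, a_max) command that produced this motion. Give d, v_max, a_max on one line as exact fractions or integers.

d=2349/16 v_max=81/4 a_max=9/2

final state: t=47/4, x=2349/16, v=0 → d = 2349/16
a_max = (81/8−0)/(9/4−0) = 9/2
max v = 81/4 over t∈[9/2,29/4] → v_max = 81/4
check: 81/4·(9/2+11/4) = 2349/16 ✓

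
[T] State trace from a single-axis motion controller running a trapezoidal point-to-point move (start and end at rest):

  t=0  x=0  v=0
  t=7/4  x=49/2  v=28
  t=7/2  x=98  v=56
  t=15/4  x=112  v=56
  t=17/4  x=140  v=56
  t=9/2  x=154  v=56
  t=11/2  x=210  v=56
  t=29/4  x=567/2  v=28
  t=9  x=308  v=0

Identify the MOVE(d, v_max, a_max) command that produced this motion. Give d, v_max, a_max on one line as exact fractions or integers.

final state: t=9, x=308, v=0 → d = 308
a_max = (28−0)/(7/4−0) = 16
max v = 56 over t∈[7/2,11/2] → v_max = 56
check: 56·(7/2+2) = 308 ✓

d=308 v_max=56 a_max=16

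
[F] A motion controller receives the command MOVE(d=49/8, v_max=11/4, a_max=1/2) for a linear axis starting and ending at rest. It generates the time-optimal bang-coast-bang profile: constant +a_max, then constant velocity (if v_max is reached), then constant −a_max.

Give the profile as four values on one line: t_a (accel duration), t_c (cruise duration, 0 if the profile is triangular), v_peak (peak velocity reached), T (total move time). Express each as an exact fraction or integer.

t_a=7/2 t_c=0 v_peak=7/4 T=7

vₘ²/aₘ = (11/4)²/(1/2) = 121/8
49/8 < 121/8 → triangular
v_peak = √(49/8·1/2) = √(49/16) = 7/4
t_a = (7/4)/(1/2) = 7/2; t_c = 0
T = 2·7/2 = 7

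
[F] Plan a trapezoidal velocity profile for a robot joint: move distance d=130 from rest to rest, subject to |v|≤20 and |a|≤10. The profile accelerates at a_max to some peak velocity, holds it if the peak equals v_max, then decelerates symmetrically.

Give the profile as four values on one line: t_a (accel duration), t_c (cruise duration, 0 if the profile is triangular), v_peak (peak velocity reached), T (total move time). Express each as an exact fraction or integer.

t_a=2 t_c=9/2 v_peak=20 T=17/2

vₘ²/aₘ = 20²/10 = 40
130 ≥ 40 ⇒ cruise phase
t_a = 20/10 = 2; v_peak = 20
d_cruise = 130 − 40 = 90; t_c = 90/20 = 9/2
T = 2·2 + 9/2 = 17/2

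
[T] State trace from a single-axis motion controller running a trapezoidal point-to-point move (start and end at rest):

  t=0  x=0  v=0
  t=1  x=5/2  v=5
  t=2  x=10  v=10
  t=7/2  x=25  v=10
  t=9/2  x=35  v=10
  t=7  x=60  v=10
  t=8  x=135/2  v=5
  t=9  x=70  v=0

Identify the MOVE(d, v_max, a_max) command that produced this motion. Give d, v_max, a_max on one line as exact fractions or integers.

final state: t=9, x=70, v=0 → d = 70
a_max = (5−0)/(1−0) = 5
max v = 10 over t∈[2,7] → v_max = 10
check: 10·(2+5) = 70 ✓

d=70 v_max=10 a_max=5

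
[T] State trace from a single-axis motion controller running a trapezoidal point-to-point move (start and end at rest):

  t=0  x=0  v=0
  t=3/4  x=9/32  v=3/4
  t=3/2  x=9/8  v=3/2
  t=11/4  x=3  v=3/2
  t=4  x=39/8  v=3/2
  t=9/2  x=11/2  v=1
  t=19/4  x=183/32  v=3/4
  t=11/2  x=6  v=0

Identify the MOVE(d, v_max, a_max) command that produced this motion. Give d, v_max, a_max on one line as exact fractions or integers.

final state: t=11/2, x=6, v=0 → d = 6
a_max = (3/4−0)/(3/4−0) = 1
max v = 3/2 over t∈[3/2,4] → v_max = 3/2
check: 3/2·(3/2+5/2) = 6 ✓

d=6 v_max=3/2 a_max=1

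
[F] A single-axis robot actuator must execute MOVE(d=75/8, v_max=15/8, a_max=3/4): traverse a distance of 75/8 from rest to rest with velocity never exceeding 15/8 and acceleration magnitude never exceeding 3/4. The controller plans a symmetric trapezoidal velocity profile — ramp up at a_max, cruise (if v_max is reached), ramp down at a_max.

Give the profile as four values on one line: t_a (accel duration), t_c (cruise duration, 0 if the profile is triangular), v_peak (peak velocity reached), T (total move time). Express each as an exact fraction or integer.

t_a=5/2 t_c=5/2 v_peak=15/8 T=15/2

vₘ²/aₘ = (15/8)²/(3/4) = 75/16
75/8 ≥ 75/16 ⇒ cruise phase
t_a = (15/8)/(3/4) = 5/2; v_peak = 15/8
d_cruise = 75/8 − 75/16 = 75/16; t_c = (75/16)/(15/8) = 5/2
T = 2·5/2 + 5/2 = 15/2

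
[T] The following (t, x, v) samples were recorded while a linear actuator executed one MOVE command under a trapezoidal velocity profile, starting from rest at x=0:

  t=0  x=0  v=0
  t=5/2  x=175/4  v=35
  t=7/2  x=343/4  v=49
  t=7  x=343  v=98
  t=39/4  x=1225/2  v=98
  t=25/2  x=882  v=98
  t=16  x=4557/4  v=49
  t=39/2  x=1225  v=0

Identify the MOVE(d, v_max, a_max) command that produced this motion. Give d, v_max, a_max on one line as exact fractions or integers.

d=1225 v_max=98 a_max=14

final state: t=39/2, x=1225, v=0 → d = 1225
a_max = (35−0)/(5/2−0) = 14
max v = 98 over t∈[7,25/2] → v_max = 98
check: 98·(7+11/2) = 1225 ✓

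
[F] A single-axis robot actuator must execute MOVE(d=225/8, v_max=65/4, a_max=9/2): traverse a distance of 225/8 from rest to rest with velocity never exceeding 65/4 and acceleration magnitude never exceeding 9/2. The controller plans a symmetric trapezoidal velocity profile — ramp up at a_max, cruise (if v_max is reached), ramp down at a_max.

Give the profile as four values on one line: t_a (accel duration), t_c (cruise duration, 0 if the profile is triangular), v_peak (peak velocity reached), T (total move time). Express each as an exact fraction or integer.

t_a=5/2 t_c=0 v_peak=45/4 T=5

(v_max)²/a_max = (65/4)²/(9/2) = 4225/72
225/8 < 4225/72 so t_c = 0
v_peak = √(225/8·9/2) = √(2025/16) = 45/4
t_a = (45/4)/(9/2) = 5/2; t_c = 0
T = 2·5/2 = 5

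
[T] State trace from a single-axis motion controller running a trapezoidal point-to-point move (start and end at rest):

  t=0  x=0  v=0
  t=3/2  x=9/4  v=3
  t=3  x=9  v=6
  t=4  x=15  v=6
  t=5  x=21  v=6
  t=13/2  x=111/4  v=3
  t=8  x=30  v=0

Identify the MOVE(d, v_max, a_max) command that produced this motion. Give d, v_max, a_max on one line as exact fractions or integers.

final state: t=8, x=30, v=0 → d = 30
a_max = (3−0)/(3/2−0) = 2
max v = 6 over t∈[3,5] → v_max = 6
check: 6·(3+2) = 30 ✓

d=30 v_max=6 a_max=2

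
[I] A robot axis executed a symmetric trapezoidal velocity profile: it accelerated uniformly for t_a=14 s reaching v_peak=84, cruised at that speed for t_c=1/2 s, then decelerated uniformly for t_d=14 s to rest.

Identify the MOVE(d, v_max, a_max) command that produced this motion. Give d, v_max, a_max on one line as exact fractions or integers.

a_max = 84/14 = 6
d_a = ½·84·14 = 588; d_c = 84·1/2 = 42
d = 2·588 + 42 = 1218
t_c = 1/2 > 0 → v_max = v_peak = 84

d=1218 v_max=84 a_max=6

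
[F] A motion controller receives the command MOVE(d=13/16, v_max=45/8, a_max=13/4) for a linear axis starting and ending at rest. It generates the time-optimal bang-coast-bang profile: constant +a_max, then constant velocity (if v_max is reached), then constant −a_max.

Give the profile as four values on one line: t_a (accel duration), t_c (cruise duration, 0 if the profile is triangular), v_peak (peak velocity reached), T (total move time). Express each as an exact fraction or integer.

t_a=1/2 t_c=0 v_peak=13/8 T=1

vₘ²/aₘ = (45/8)²/(13/4) = 2025/208
13/16 < 2025/208 so t_c = 0
v_peak = √(13/16·13/4) = √(169/64) = 13/8
t_a = (13/8)/(13/4) = 1/2; t_c = 0
T = 2·1/2 = 1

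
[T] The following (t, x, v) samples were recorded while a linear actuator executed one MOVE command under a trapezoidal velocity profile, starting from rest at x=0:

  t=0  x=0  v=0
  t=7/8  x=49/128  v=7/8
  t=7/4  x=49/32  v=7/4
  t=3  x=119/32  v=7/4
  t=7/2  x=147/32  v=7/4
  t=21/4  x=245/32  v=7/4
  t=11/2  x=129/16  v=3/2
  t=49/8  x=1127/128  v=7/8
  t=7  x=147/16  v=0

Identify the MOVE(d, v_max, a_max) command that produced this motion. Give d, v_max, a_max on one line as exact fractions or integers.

d=147/16 v_max=7/4 a_max=1

final state: t=7, x=147/16, v=0 → d = 147/16
a_max = (7/8−0)/(7/8−0) = 1
max v = 7/4 over t∈[7/4,21/4] → v_max = 7/4
check: 7/4·(7/4+7/2) = 147/16 ✓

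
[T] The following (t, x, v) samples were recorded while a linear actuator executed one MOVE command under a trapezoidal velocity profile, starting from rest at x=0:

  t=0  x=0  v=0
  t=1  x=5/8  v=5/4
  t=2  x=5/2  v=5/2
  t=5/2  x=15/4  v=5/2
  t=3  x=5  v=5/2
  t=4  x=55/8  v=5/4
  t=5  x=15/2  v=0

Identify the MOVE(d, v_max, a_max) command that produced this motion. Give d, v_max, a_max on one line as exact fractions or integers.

d=15/2 v_max=5/2 a_max=5/4

final state: t=5, x=15/2, v=0 → d = 15/2
a_max = (5/4−0)/(1−0) = 5/4
max v = 5/2 over t∈[2,3] → v_max = 5/2
check: 5/2·(2+1) = 15/2 ✓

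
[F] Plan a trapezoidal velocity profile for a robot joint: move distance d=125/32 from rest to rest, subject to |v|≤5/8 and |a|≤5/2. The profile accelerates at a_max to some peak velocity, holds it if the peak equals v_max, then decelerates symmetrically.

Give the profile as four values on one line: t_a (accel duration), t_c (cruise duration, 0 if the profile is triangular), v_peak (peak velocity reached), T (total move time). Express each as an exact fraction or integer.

t_a=1/4 t_c=6 v_peak=5/8 T=13/2

vₘ²/aₘ = (5/8)²/(5/2) = 5/32
125/32 ≥ 5/32 so v_max reached
t_a = (5/8)/(5/2) = 1/4; v_peak = 5/8
d_cruise = 125/32 − 5/32 = 15/4; t_c = (15/4)/(5/8) = 6
T = 2·1/4 + 6 = 13/2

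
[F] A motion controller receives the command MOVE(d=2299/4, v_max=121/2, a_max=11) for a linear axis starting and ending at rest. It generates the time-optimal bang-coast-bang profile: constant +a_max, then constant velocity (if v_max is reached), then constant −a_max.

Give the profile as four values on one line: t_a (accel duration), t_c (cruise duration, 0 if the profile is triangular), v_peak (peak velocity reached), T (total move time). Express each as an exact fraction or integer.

vₘ²/aₘ = (121/2)²/11 = 1331/4
2299/4 ≥ 1331/4 so v_max reached
t_a = (121/2)/11 = 11/2; v_peak = 121/2
d_cruise = 2299/4 − 1331/4 = 242; t_c = 242/(121/2) = 4
T = 2·11/2 + 4 = 15

t_a=11/2 t_c=4 v_peak=121/2 T=15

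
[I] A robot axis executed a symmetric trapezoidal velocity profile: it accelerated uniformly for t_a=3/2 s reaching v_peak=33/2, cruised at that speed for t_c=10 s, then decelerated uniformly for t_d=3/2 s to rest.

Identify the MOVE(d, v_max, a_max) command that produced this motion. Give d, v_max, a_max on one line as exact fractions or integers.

a_max = (33/2)/(3/2) = 11
d_a = ½·33/2·3/2 = 99/8; d_c = 33/2·10 = 165
d = 2·99/8 + 165 = 759/4
t_c = 10 > 0 → v_max = v_peak = 33/2

d=759/4 v_max=33/2 a_max=11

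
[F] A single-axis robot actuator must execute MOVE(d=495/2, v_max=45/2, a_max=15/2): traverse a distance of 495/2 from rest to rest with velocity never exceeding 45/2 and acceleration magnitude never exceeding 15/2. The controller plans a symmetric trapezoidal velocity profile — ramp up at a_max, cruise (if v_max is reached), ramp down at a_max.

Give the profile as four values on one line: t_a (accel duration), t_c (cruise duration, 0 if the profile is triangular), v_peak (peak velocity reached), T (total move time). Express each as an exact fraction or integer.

(v_max)²/a_max = (45/2)²/(15/2) = 135/2
495/2 ≥ 135/2 so v_max reached
t_a = (45/2)/(15/2) = 3; v_peak = 45/2
d_cruise = 495/2 − 135/2 = 180; t_c = 180/(45/2) = 8
T = 2·3 + 8 = 14

t_a=3 t_c=8 v_peak=45/2 T=14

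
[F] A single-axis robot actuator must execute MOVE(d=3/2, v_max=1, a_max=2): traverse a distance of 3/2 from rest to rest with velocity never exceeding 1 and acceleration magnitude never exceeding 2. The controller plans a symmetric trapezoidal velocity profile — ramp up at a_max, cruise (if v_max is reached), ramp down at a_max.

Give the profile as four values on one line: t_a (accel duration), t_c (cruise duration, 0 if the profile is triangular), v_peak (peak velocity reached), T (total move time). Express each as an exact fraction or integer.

t_a=1/2 t_c=1 v_peak=1 T=2

vₘ²/aₘ = 1²/2 = 1/2
3/2 ≥ 1/2 → trapezoidal
t_a = 1/2; v_peak = 1
d_cruise = 3/2 − 1/2 = 1; t_c = 1/1 = 1
T = 2·1/2 + 1 = 2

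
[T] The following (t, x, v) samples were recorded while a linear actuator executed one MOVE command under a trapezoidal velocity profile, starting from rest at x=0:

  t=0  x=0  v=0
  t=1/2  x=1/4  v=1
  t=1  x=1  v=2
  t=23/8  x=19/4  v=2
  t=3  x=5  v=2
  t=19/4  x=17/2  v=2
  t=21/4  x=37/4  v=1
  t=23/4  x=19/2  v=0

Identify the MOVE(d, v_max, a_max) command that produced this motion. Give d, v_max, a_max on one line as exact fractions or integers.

final state: t=23/4, x=19/2, v=0 → d = 19/2
a_max = (1−0)/(1/2−0) = 2
max v = 2 over t∈[1,19/4] → v_max = 2
check: 2·(1+15/4) = 19/2 ✓

d=19/2 v_max=2 a_max=2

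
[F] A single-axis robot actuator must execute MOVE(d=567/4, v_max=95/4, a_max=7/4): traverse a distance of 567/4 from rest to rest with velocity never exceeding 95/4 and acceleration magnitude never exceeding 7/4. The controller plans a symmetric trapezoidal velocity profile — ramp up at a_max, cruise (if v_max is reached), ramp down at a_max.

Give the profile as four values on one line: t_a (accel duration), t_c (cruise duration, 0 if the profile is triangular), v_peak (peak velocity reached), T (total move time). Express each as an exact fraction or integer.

(v_max)²/a_max = (95/4)²/(7/4) = 9025/28
567/4 < 9025/28 → triangular
v_peak = √(567/4·7/4) = √(3969/16) = 63/4
t_a = (63/4)/(7/4) = 9; t_c = 0
T = 2·9 = 18

t_a=9 t_c=0 v_peak=63/4 T=18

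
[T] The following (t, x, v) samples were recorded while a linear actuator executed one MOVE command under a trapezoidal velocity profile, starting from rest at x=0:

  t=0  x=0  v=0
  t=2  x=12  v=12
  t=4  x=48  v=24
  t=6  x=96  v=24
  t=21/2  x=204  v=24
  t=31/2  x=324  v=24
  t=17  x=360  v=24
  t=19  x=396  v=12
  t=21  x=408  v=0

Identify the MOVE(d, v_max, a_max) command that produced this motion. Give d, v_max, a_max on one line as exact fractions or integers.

d=408 v_max=24 a_max=6

final state: t=21, x=408, v=0 → d = 408
a_max = (12−0)/(2−0) = 6
max v = 24 over t∈[4,17] → v_max = 24
check: 24·(4+13) = 408 ✓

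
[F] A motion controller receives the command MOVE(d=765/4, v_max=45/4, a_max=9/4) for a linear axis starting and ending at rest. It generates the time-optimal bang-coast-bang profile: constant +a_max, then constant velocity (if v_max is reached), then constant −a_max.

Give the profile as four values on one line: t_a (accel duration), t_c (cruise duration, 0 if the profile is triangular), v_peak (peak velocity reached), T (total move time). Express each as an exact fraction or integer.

(v_max)²/a_max = (45/4)²/(9/4) = 225/4
765/4 ≥ 225/4 → trapezoidal
t_a = (45/4)/(9/4) = 5; v_peak = 45/4
d_cruise = 765/4 − 225/4 = 135; t_c = 135/(45/4) = 12
T = 2·5 + 12 = 22

t_a=5 t_c=12 v_peak=45/4 T=22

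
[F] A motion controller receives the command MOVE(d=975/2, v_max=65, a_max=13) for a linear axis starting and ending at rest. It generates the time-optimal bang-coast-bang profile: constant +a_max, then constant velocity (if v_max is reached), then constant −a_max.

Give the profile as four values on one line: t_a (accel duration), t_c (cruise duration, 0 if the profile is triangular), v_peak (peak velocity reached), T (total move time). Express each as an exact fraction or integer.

t_a=5 t_c=5/2 v_peak=65 T=25/2

(v_max)²/a_max = 65²/13 = 325
975/2 ≥ 325 so v_max reached
t_a = 65/13 = 5; v_peak = 65
d_cruise = 975/2 − 325 = 325/2; t_c = (325/2)/65 = 5/2
T = 2·5 + 5/2 = 25/2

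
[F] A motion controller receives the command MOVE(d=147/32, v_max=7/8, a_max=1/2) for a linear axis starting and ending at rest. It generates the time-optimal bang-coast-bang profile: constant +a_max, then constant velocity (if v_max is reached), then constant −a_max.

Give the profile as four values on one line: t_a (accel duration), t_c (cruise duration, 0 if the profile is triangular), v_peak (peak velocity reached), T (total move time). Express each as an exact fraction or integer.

(v_max)²/a_max = (7/8)²/(1/2) = 49/32
147/32 ≥ 49/32 ⇒ cruise phase
t_a = (7/8)/(1/2) = 7/4; v_peak = 7/8
d_cruise = 147/32 − 49/32 = 49/16; t_c = (49/16)/(7/8) = 7/2
T = 2·7/4 + 7/2 = 7

t_a=7/4 t_c=7/2 v_peak=7/8 T=7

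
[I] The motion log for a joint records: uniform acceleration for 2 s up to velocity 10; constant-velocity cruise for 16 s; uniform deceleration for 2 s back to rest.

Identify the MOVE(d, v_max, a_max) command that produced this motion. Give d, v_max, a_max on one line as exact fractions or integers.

a_max = 10/2 = 5
d_a = ½·10·2 = 10; d_c = 10·16 = 160
d = 2·10 + 160 = 180
t_c = 16 > 0 so v_max = 10

d=180 v_max=10 a_max=5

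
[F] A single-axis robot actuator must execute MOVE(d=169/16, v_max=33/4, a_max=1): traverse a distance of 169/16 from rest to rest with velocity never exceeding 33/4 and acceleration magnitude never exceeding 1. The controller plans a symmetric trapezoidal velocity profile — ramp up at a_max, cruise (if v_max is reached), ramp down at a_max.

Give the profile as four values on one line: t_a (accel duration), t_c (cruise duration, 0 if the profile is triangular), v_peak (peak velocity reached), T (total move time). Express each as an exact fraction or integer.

(v_max)²/a_max = (33/4)²/1 = 1089/16
169/16 < 1089/16 → triangular
v_peak = √(169/16·1) = √(169/16) = 13/4
t_a = (13/4)/1 = 13/4; t_c = 0
T = 2·13/4 = 13/2

t_a=13/4 t_c=0 v_peak=13/4 T=13/2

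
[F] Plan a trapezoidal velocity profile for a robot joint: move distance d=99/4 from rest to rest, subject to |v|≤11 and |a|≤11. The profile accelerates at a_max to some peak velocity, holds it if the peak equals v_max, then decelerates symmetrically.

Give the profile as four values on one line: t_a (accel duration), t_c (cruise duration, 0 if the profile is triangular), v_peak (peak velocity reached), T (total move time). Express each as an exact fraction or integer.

t_a=1 t_c=5/4 v_peak=11 T=13/4

(v_max)²/a_max = 11²/11 = 11
99/4 ≥ 11 so v_max reached
t_a = 11/11 = 1; v_peak = 11
d_cruise = 99/4 − 11 = 55/4; t_c = (55/4)/11 = 5/4
T = 2·1 + 5/4 = 13/4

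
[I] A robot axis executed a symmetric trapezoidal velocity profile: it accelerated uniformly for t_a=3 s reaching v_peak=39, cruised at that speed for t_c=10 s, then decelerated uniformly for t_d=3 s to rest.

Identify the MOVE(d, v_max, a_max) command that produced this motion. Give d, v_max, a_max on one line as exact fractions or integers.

d=507 v_max=39 a_max=13

a_max = 39/3 = 13
d_a = ½·39·3 = 117/2; d_c = 39·10 = 390
d = 2·117/2 + 390 = 507
t_c = 10 > 0 so v_max = 39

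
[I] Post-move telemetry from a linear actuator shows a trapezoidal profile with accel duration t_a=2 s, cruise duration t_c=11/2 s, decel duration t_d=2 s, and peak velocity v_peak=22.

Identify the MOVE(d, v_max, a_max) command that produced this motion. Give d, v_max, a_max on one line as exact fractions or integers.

a_max = 22/2 = 11
d_a = ½·22·2 = 22; d_c = 22·11/2 = 121
d = 2·22 + 121 = 165
t_c = 11/2 > 0 so v_max = 22

d=165 v_max=22 a_max=11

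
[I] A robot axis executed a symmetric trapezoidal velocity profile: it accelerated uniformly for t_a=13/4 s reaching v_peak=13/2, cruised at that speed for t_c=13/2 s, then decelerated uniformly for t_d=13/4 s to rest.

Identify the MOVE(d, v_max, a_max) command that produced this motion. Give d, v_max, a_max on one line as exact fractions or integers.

d=507/8 v_max=13/2 a_max=2

a_max = (13/2)/(13/4) = 2
d_a = ½·13/2·13/4 = 169/16; d_c = 13/2·13/2 = 169/4
d = 2·169/16 + 169/4 = 507/8
t_c = 13/2 > 0 so v_max = 13/2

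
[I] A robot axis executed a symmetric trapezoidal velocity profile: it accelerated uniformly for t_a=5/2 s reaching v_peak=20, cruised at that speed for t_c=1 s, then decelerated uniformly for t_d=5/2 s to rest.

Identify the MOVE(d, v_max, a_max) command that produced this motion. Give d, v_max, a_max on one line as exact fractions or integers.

a_max = 20/(5/2) = 8
d_a = ½·20·5/2 = 25; d_c = 20·1 = 20
d = 2·25 + 20 = 70
t_c = 1 > 0 so v_max = 20

d=70 v_max=20 a_max=8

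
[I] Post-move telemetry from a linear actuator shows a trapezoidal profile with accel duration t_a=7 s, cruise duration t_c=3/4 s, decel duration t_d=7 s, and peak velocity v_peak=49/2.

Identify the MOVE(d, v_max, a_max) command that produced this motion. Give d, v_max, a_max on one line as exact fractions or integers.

a_max = (49/2)/7 = 7/2
d_a = ½·49/2·7 = 343/4; d_c = 49/2·3/4 = 147/8
d = 2·343/4 + 147/8 = 1519/8
t_c = 3/4 > 0 ⇒ limit active, v_max = 49/2

d=1519/8 v_max=49/2 a_max=7/2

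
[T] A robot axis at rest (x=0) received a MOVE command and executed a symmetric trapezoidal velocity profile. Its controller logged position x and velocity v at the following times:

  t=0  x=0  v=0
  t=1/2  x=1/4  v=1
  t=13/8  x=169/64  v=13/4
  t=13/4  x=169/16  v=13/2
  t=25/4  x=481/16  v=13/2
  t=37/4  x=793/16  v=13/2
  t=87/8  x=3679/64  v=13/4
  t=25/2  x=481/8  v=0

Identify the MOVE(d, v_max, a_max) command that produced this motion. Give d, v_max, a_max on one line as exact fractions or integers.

final state: t=25/2, x=481/8, v=0 → d = 481/8
a_max = (1−0)/(1/2−0) = 2
max v = 13/2 over t∈[13/4,37/4] → v_max = 13/2
check: 13/2·(13/4+6) = 481/8 ✓

d=481/8 v_max=13/2 a_max=2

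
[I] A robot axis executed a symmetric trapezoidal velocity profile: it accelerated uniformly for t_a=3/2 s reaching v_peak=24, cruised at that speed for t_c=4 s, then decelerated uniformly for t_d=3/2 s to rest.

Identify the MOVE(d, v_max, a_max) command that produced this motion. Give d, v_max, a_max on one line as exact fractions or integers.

a_max = 24/(3/2) = 16
d_a = ½·24·3/2 = 18; d_c = 24·4 = 96
d = 2·18 + 96 = 132
t_c = 4 > 0 so v_max = 24

d=132 v_max=24 a_max=16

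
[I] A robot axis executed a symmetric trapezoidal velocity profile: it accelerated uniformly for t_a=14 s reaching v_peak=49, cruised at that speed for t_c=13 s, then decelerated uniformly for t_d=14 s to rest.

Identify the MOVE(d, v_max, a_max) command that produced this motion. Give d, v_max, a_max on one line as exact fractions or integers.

a_max = 49/14 = 7/2
d_a = ½·49·14 = 343; d_c = 49·13 = 637
d = 2·343 + 637 = 1323
t_c = 13 > 0 → v_max = v_peak = 49

d=1323 v_max=49 a_max=7/2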